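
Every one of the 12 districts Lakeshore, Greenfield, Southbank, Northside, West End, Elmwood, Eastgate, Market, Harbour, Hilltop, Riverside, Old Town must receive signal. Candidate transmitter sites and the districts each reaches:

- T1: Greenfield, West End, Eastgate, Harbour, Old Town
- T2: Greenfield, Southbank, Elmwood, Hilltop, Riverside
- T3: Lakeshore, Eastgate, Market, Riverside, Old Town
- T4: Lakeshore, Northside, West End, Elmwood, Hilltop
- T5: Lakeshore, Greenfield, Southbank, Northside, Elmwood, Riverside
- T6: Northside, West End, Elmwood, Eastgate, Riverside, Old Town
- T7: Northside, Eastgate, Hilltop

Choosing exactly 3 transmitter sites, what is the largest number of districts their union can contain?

11

Choosing T1, T2, T3 covers {Lakeshore, Greenfield, Southbank, West End, Elmwood, Eastgate, Market, Harbour, Hilltop, Riverside, Old Town} — 11 districts.
No choice of 3 transmitter sites does better; here Northside is left uncovered.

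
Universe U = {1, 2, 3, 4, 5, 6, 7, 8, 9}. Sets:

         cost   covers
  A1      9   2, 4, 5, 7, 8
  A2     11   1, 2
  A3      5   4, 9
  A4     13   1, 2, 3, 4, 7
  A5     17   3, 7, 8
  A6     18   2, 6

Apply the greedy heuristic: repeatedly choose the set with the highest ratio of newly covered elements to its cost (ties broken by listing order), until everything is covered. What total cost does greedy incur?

45

Pick 1: A1 adds 5 new (2, 4, 5, 7, 8) at cost 9 (ratio 5/9).
Pick 2: A3 adds 1 new (9) at cost 5 (ratio 1/5).
Pick 3: A4 adds 2 new (1, 3) at cost 13 (ratio 2/13).
Pick 4: A6 adds 1 new (6) at cost 18 (ratio 1/18).
Greedy total cost: 9 + 5 + 13 + 18 = 45.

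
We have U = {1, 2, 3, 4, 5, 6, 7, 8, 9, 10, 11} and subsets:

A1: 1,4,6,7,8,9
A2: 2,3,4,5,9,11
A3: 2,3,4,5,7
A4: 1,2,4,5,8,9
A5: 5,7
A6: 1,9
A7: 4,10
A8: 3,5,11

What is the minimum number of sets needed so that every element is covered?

A1, A2, A7 together cover {1, 2, 3, 4, 5, 6, 7, 8, 9, 10, 11} — every element.
No 2 of the 8 sets cover everything (all 28 pairs fall short), so 3 is minimum.

3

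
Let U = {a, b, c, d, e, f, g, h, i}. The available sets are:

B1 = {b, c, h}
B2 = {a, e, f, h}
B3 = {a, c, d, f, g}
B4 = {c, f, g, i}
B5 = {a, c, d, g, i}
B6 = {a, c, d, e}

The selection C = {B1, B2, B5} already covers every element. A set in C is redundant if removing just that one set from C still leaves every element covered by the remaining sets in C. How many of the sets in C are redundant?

Drop B1: b uncovered — not redundant.
Drop B2: e, f uncovered — not redundant.
Drop B5: d, g, i uncovered — not redundant.
None of the sets in C is redundant.

0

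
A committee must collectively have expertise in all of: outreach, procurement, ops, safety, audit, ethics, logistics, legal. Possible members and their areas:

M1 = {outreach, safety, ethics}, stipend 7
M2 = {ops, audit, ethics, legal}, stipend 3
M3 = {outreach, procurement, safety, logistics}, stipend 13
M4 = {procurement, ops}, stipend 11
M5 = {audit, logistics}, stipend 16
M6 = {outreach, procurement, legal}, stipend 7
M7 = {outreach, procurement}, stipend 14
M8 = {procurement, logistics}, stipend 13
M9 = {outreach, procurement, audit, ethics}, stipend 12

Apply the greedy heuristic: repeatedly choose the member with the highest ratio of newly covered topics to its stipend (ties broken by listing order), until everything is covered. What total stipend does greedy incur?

Pick 1: M2 adds 4 new (ops, audit, ethics, legal) at stipend 3 (ratio 4/3).
Pick 2: M3 adds 4 new (outreach, procurement, safety, logistics) at stipend 13 (ratio 4/13).
Greedy total stipend: 3 + 13 = 16.

16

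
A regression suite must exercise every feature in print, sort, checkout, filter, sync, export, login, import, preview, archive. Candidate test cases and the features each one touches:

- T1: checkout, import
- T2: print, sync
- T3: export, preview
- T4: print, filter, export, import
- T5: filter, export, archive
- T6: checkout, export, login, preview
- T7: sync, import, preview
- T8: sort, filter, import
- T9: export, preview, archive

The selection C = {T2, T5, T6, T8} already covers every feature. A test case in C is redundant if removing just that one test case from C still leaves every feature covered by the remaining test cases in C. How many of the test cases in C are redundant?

Drop T2: print, sync uncovered — not redundant.
Drop T5: archive uncovered — not redundant.
Drop T6: checkout, login, preview uncovered — not redundant.
Drop T8: sort, import uncovered — not redundant.
None of the test cases in C is redundant.

0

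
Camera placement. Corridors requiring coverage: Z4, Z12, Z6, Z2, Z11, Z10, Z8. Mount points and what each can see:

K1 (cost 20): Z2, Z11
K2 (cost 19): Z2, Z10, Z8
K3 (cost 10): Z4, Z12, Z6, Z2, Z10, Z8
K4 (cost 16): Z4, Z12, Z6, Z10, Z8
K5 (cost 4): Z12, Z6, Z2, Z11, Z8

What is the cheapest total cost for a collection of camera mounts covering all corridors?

14

K3, K5 cover every corridor at cost 10 + 4 = 14.
Any cover uses at least 2 camera mounts; among all covering selections none totals below 14.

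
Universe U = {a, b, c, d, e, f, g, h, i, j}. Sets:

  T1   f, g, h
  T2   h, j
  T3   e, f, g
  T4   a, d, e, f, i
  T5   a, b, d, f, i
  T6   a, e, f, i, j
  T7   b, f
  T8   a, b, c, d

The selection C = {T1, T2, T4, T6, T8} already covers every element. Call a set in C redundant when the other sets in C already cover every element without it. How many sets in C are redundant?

Drop T1: g uncovered — not redundant.
Drop T2: the rest still cover every element — redundant.
Drop T4: the rest still cover every element — redundant.
Drop T6: the rest still cover every element — redundant.
Drop T8: b, c uncovered — not redundant.
3 redundant: T2, T4, T6.

3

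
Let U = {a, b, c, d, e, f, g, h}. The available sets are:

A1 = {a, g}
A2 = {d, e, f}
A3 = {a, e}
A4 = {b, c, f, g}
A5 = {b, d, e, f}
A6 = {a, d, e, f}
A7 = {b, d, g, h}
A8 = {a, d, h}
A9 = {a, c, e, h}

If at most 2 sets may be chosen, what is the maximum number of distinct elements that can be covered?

7

Choosing A4, A6 covers {a, b, c, d, e, f, g} — 7 elements.
No choice of 2 sets does better; here h is left uncovered.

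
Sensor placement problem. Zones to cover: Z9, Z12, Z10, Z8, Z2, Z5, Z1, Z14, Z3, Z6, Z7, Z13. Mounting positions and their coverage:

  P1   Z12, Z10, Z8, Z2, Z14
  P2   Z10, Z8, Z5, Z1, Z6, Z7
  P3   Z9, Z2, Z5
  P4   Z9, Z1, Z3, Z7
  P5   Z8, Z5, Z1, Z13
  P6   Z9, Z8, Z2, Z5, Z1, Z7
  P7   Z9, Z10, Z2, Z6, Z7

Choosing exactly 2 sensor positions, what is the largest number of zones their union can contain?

Choosing P1, P2 covers {Z12, Z10, Z8, Z2, Z5, Z1, Z14, Z6, Z7} — 9 zones.
No choice of 2 sensor positions does better; here Z9, Z3, Z13 are left uncovered.

9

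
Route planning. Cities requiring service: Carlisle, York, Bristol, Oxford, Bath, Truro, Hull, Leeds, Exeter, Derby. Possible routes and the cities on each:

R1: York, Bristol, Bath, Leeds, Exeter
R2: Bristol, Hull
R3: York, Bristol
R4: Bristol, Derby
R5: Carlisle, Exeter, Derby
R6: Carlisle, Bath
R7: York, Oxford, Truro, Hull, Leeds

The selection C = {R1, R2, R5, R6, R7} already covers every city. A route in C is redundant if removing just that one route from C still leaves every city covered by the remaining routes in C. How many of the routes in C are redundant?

Drop R1: the rest still cover every city — redundant.
Drop R2: the rest still cover every city — redundant.
Drop R5: Derby uncovered — not redundant.
Drop R6: the rest still cover every city — redundant.
Drop R7: Oxford, Truro uncovered — not redundant.
3 redundant: R1, R2, R6.

3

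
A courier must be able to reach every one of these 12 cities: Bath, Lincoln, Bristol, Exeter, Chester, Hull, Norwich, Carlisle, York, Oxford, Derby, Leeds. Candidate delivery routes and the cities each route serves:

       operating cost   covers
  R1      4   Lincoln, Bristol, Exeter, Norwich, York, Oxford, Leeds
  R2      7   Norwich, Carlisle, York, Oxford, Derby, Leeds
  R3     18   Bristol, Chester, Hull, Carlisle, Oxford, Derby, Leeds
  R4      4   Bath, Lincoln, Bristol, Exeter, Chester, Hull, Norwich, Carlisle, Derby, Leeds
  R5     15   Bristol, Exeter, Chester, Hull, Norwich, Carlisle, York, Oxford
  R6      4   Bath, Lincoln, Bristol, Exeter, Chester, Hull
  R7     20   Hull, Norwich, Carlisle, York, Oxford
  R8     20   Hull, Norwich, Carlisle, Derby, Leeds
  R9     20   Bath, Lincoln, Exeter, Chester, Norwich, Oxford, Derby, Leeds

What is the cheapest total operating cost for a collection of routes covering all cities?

R1, R4 cover every city at operating cost 4 + 4 = 8.
Any cover uses at least 2 routes; among all covering selections none totals below 8.

8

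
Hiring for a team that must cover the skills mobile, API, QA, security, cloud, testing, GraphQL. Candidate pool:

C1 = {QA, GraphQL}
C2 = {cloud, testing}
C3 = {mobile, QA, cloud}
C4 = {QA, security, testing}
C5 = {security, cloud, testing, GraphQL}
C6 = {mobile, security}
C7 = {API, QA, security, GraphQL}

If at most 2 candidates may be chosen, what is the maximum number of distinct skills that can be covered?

Choosing C2, C7 covers {API, QA, security, cloud, testing, GraphQL} — 6 skills.
No choice of 2 candidates does better; here mobile is left uncovered.

6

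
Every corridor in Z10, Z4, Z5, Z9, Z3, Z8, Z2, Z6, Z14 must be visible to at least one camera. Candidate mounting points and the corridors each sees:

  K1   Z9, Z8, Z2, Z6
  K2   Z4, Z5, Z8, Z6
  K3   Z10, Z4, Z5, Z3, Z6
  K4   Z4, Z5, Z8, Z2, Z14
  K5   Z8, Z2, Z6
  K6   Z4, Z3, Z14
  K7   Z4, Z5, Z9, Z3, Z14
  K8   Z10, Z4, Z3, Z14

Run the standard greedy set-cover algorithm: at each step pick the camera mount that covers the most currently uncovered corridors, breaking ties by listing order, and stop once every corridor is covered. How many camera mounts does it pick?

3

Pick 1: K3 covers 5 new corridors (Z10, Z4, Z5, Z3, Z6).
Pick 2: K1 covers 3 new corridors (Z9, Z8, Z2).
Pick 3: K4 covers 1 new corridors (Z14).
Greedy uses 3 camera mounts.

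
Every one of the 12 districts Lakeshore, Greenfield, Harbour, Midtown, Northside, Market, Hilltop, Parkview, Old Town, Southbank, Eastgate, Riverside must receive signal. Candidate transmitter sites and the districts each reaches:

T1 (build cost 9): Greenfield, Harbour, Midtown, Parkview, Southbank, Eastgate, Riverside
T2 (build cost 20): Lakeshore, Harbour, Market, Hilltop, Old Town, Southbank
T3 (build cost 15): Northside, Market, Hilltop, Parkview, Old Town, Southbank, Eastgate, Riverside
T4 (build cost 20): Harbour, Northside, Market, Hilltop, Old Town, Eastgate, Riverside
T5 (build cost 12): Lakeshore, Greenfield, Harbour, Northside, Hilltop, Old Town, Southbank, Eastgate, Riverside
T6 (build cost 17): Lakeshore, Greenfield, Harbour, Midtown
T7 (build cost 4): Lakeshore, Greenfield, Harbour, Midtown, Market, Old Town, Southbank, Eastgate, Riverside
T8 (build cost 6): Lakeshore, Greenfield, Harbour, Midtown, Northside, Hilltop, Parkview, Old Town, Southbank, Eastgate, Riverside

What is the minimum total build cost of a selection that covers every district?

10

T7, T8 cover every district at build cost 4 + 6 = 10.
Any cover uses at least 2 transmitter sites; among all covering selections none totals below 10.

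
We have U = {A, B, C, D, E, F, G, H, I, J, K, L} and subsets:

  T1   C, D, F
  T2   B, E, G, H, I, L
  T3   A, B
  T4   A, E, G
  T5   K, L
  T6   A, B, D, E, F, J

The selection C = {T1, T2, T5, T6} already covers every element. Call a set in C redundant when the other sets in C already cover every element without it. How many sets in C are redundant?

0

Drop T1: C uncovered — not redundant.
Drop T2: G, H, I uncovered — not redundant.
Drop T5: K uncovered — not redundant.
Drop T6: A, J uncovered — not redundant.
None of the sets in C is redundant.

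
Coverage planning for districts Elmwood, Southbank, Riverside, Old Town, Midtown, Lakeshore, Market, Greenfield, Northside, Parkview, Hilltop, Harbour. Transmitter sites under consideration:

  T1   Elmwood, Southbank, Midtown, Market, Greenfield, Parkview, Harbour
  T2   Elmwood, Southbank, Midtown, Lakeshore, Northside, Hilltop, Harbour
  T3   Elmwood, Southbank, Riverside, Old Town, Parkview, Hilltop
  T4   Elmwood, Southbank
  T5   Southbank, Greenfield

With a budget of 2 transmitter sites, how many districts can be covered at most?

Choosing T1, T2 covers {Elmwood, Southbank, Midtown, Lakeshore, Market, Greenfield, Northside, Parkview, Hilltop, Harbour} — 10 districts.
No choice of 2 transmitter sites does better; here Riverside, Old Town are left uncovered.

10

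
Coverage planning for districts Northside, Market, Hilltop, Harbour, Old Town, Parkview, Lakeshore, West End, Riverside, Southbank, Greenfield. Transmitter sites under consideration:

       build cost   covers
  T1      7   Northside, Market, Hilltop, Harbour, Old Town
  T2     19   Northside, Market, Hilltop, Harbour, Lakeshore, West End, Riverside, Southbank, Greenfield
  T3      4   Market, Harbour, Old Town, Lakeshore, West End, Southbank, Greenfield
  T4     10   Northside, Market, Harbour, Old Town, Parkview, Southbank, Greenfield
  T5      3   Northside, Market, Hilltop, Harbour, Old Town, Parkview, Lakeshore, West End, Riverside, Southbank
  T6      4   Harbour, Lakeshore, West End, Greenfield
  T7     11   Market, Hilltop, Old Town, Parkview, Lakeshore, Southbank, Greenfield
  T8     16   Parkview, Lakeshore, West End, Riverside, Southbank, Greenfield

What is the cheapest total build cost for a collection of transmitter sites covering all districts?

T3, T5 cover every district at build cost 4 + 3 = 7.
Any cover uses at least 2 transmitter sites; among all covering selections none totals below 7.

7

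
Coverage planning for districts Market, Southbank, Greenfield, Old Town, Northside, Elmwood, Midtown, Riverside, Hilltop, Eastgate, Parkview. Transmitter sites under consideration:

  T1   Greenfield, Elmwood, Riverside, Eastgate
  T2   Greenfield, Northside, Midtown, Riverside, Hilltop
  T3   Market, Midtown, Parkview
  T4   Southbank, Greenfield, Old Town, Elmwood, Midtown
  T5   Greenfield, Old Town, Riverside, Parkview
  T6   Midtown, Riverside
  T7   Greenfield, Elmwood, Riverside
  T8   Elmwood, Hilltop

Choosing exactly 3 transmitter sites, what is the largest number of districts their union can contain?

Choosing T2, T3, T4 covers {Market, Southbank, Greenfield, Old Town, Northside, Elmwood, Midtown, Riverside, Hilltop, Parkview} — 10 districts.
No choice of 3 transmitter sites does better; here Eastgate is left uncovered.

10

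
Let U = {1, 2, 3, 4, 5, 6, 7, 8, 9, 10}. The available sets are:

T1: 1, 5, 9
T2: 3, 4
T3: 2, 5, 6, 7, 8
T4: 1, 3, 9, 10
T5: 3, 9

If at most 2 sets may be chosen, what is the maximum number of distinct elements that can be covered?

Choosing T3, T4 covers {1, 2, 3, 5, 6, 7, 8, 9, 10} — 9 elements.
No choice of 2 sets does better; here 4 is left uncovered.

9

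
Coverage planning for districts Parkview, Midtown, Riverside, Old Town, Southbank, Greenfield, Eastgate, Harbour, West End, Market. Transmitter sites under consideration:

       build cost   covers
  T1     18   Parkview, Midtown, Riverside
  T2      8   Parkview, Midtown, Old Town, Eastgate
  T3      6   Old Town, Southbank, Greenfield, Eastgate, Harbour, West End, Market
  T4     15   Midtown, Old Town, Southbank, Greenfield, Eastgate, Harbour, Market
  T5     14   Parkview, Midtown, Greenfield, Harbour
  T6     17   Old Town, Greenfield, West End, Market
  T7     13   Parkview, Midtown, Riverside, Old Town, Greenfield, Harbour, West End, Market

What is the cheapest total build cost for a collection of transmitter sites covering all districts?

T3, T7 cover every district at build cost 6 + 13 = 19.
Any cover uses at least 2 transmitter sites; among all covering selections none totals below 19.
Greedy by coverage-per-build cost would pick T3, T2, T7 for 27 — worse than the optimum 19.

19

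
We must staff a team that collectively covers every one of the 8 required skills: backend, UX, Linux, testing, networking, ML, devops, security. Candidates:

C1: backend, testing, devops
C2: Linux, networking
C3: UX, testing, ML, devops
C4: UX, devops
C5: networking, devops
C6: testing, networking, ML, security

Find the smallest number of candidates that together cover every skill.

4

C1, C2, C3, C6 together cover {backend, UX, Linux, testing, networking, ML, devops, security} — every skill.
No 3 of the 6 candidates cover everything (all 20 triples fall short), so 4 is minimum.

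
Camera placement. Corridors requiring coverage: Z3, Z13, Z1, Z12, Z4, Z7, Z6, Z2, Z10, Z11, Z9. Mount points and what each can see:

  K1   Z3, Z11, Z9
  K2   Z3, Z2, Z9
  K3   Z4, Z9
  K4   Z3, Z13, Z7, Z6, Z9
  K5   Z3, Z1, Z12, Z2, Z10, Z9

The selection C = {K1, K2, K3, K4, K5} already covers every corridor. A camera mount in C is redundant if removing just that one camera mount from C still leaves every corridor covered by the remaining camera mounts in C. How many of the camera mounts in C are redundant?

1

Drop K1: Z11 uncovered — not redundant.
Drop K2: the rest still cover every corridor — redundant.
Drop K3: Z4 uncovered — not redundant.
Drop K4: Z13, Z7, Z6 uncovered — not redundant.
Drop K5: Z1, Z12, Z10 uncovered — not redundant.
1 redundant: K2.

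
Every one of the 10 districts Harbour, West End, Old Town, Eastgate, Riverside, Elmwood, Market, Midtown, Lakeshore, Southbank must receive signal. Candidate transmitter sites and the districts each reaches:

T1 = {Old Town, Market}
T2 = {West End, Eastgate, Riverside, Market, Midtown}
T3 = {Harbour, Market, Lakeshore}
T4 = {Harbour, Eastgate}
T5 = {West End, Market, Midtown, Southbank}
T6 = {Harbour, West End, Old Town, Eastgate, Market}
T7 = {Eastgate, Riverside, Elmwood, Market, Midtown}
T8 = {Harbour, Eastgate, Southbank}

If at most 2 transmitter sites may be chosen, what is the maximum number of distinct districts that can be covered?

Choosing T6, T7 covers {Harbour, West End, Old Town, Eastgate, Riverside, Elmwood, Market, Midtown} — 8 districts.
No choice of 2 transmitter sites does better; here Lakeshore, Southbank are left uncovered.

8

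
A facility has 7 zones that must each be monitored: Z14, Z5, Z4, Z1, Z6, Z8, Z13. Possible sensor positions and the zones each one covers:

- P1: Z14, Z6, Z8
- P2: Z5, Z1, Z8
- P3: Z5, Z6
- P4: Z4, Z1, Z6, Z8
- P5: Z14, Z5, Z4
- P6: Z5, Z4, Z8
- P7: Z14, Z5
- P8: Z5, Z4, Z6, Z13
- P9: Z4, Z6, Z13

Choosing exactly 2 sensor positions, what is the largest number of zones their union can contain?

Choosing P1, P8 covers {Z14, Z5, Z4, Z6, Z8, Z13} — 6 zones.
No choice of 2 sensor positions does better; here Z1 is left uncovered.

6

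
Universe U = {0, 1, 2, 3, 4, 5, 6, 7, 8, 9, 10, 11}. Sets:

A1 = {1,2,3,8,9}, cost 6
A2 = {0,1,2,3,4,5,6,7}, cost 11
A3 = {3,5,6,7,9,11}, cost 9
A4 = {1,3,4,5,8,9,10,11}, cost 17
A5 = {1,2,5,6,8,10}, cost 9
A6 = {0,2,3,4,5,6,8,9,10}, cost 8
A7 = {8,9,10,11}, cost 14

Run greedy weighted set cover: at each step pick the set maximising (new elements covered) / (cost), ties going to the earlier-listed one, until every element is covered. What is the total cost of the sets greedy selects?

Pick 1: A6 adds 9 new (0, 2, 3, 4, 5, 6, 8, 9, 10) at cost 8 (ratio 9/8).
Pick 2: A3 adds 2 new (7, 11) at cost 9 (ratio 2/9).
Pick 3: A1 adds 1 new (1) at cost 6 (ratio 1/6).
Greedy total cost: 8 + 9 + 6 = 23.

23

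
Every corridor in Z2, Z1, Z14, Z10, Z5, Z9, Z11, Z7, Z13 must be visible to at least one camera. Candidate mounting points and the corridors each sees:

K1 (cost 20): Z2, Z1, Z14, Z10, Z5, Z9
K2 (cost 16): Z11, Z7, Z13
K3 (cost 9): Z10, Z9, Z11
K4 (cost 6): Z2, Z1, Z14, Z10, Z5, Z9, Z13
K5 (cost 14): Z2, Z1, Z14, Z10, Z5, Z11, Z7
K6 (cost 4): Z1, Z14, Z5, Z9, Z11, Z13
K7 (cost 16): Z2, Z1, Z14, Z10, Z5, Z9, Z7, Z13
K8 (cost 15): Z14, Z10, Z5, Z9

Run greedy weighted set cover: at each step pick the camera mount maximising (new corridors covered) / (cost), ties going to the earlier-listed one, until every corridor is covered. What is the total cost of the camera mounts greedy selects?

Pick 1: K6 adds 6 new (Z1, Z14, Z5, Z9, Z11, Z13) at cost 4 (ratio 6/4).
Pick 2: K4 adds 2 new (Z2, Z10) at cost 6 (ratio 2/6).
Pick 3: K5 adds 1 new (Z7) at cost 14 (ratio 1/14).
Greedy total cost: 4 + 6 + 14 = 24. (The true optimum is 18, so greedy overshoots here.)

24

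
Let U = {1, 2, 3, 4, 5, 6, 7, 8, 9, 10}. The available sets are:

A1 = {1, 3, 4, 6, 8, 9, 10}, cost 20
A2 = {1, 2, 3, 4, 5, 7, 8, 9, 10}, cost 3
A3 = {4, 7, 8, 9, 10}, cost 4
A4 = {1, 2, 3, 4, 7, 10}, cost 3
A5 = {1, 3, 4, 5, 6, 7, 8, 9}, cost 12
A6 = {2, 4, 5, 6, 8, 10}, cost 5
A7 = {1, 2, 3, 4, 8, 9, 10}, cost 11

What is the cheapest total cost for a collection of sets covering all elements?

A2, A6 cover every element at cost 3 + 5 = 8.
Any cover uses at least 2 sets; among all covering selections none totals below 8.

8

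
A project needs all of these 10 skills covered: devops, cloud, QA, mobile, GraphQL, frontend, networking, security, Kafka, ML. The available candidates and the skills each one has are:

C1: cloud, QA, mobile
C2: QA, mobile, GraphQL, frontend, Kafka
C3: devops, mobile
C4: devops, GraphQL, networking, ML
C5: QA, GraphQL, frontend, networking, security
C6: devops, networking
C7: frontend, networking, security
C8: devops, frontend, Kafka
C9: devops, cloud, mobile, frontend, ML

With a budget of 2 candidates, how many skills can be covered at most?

9

Choosing C5, C9 covers {devops, cloud, QA, mobile, GraphQL, frontend, networking, security, ML} — 9 skills.
No choice of 2 candidates does better; here Kafka is left uncovered.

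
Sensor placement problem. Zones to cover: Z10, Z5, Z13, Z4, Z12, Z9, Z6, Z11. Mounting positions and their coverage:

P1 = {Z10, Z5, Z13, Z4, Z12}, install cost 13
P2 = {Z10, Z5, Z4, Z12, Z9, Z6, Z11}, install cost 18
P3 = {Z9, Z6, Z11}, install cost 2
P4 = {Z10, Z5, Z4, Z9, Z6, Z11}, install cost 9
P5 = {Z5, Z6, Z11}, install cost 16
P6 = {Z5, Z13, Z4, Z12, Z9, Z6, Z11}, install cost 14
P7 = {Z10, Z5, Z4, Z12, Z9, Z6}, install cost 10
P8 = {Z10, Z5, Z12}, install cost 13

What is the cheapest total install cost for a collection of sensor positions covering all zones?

15

P1, P3 cover every zone at install cost 13 + 2 = 15.
Any cover uses at least 2 sensor positions; among all covering selections none totals below 15.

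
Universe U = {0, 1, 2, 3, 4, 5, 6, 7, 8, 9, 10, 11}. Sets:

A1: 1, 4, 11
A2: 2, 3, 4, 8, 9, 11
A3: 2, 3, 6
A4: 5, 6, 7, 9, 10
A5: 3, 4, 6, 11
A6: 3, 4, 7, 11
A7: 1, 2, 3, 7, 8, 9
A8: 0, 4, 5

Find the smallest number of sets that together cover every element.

4

A1, A2, A4, A8 together cover {0, 1, 2, 3, 4, 5, 6, 7, 8, 9, 10, 11} — every element.
No 3 of the 8 sets cover everything (all 56 triples fall short), so 4 is minimum.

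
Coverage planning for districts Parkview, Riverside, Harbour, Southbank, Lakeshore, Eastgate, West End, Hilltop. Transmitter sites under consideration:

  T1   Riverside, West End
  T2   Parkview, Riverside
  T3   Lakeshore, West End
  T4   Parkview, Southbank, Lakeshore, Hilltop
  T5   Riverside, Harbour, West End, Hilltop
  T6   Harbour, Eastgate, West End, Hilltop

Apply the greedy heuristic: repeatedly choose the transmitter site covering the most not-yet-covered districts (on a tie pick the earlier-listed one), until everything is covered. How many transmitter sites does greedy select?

3

Pick 1: T4 covers 4 new districts (Parkview, Southbank, Lakeshore, Hilltop).
Pick 2: T5 covers 3 new districts (Riverside, Harbour, West End).
Pick 3: T6 covers 1 new districts (Eastgate).
Greedy uses 3 transmitter sites.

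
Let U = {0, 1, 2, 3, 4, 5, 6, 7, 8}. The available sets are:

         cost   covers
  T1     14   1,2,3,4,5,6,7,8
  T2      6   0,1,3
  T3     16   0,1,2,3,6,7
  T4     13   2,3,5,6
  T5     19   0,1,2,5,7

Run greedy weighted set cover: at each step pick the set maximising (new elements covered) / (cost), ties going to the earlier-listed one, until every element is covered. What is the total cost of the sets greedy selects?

20

Pick 1: T1 adds 8 new (1, 2, 3, 4, 5, 6, 7, 8) at cost 14 (ratio 8/14).
Pick 2: T2 adds 1 new (0) at cost 6 (ratio 1/6).
Greedy total cost: 14 + 6 = 20.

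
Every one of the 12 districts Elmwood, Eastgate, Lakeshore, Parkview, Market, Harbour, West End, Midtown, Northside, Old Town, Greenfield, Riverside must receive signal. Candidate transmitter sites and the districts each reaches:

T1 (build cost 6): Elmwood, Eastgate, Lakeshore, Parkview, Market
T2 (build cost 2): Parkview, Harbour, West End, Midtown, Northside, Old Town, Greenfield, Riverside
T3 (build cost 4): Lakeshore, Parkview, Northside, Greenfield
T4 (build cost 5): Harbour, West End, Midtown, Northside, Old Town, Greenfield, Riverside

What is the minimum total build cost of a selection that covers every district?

8

T1, T2 cover every district at build cost 6 + 2 = 8.
Any cover uses at least 2 transmitter sites; among all covering selections none totals below 8.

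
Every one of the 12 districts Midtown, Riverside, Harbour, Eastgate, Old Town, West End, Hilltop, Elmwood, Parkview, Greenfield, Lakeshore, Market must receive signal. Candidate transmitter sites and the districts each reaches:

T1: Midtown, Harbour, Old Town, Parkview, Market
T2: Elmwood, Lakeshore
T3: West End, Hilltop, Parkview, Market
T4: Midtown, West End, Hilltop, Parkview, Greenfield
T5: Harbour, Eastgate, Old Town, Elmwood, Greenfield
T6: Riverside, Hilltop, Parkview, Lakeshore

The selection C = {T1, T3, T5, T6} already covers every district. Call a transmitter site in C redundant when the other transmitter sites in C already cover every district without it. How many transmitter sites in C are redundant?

0

Drop T1: Midtown uncovered — not redundant.
Drop T3: West End uncovered — not redundant.
Drop T5: Eastgate, Elmwood, Greenfield uncovered — not redundant.
Drop T6: Riverside, Lakeshore uncovered — not redundant.
None of the transmitter sites in C is redundant.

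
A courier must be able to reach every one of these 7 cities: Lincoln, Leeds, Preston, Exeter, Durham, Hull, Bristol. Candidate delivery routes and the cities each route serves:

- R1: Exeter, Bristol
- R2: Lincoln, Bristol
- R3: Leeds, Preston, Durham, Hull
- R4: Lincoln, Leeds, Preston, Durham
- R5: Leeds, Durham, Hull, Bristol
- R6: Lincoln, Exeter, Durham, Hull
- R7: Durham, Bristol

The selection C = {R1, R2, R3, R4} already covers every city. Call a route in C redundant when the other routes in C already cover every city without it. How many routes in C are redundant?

2

Drop R1: Exeter uncovered — not redundant.
Drop R2: the rest still cover every city — redundant.
Drop R3: Hull uncovered — not redundant.
Drop R4: the rest still cover every city — redundant.
2 redundant: R2, R4.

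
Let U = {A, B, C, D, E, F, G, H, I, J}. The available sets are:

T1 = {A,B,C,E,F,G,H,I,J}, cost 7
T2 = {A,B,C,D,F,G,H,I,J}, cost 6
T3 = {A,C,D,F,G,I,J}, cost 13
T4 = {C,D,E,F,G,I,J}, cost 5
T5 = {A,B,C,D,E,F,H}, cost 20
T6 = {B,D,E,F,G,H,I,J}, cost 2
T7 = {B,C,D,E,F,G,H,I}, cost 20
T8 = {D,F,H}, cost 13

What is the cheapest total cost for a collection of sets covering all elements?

8

T2, T6 cover every element at cost 6 + 2 = 8.
Any cover uses at least 2 sets; among all covering selections none totals below 8.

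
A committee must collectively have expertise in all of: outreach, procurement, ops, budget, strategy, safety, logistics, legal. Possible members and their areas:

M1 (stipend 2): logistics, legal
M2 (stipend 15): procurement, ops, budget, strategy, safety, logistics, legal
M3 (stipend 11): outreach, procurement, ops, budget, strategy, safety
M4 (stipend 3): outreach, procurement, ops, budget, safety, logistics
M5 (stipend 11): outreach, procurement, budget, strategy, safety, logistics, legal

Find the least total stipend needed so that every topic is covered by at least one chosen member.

13

M1, M3 cover every topic at stipend 2 + 11 = 13.
Any cover uses at least 2 members; among all covering selections none totals below 13.
Greedy by coverage-per-stipend would pick M4, M1, M3 for 16 — worse than the optimum 13.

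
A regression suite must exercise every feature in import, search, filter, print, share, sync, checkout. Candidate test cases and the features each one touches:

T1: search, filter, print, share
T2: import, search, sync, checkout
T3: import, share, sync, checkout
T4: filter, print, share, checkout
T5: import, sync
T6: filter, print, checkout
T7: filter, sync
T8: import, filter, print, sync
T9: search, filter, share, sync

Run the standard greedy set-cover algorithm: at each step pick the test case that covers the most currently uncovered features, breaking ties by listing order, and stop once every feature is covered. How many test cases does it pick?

Pick 1: T1 covers 4 new features (search, filter, print, share).
Pick 2: T2 covers 3 new features (import, sync, checkout).
Greedy uses 2 test cases.

2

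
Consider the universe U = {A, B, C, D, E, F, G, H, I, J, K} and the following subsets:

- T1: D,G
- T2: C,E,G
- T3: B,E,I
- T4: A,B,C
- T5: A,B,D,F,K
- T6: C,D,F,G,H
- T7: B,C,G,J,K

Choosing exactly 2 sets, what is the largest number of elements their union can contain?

Choosing T2, T5 covers {A, B, C, D, E, F, G, K} — 8 elements.
No choice of 2 sets does better; here H, I, J are left uncovered.

8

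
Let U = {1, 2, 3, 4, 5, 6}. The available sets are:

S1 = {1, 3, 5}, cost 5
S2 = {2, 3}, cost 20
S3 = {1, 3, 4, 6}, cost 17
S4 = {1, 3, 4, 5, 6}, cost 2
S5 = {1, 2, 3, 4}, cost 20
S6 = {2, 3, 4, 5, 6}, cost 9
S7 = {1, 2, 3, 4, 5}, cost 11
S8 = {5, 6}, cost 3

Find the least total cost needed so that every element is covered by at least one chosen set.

11

S4, S6 cover every element at cost 2 + 9 = 11.
Any cover uses at least 2 sets; among all covering selections none totals below 11.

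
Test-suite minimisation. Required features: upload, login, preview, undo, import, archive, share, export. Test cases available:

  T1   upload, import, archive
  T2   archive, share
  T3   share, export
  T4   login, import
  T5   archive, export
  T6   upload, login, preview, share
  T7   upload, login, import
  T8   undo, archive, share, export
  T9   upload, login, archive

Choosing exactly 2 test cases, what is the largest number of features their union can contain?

7

Choosing T6, T8 covers {upload, login, preview, undo, archive, share, export} — 7 features.
No choice of 2 test cases does better; here import is left uncovered.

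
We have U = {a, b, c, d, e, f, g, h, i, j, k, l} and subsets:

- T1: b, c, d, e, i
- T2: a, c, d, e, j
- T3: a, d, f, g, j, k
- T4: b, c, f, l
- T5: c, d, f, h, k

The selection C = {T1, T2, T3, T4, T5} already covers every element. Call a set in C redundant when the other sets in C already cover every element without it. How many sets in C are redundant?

1

Drop T1: i uncovered — not redundant.
Drop T2: the rest still cover every element — redundant.
Drop T3: g uncovered — not redundant.
Drop T4: l uncovered — not redundant.
Drop T5: h uncovered — not redundant.
1 redundant: T2.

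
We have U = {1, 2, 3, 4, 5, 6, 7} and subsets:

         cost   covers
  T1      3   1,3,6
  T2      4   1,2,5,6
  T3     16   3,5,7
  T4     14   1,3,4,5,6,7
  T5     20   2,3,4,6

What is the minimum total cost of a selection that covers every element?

T2, T4 cover every element at cost 4 + 14 = 18.
Any cover uses at least 2 sets; among all covering selections none totals below 18.
Greedy by coverage-per-cost would pick T1, T2, T4 for 21 — worse than the optimum 18.

18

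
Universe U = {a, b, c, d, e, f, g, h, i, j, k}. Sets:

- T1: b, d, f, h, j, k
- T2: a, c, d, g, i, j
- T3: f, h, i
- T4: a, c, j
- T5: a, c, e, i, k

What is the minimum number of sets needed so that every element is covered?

3

T1, T2, T5 together cover {a, b, c, d, e, f, g, h, i, j, k} — every element.
No 2 of the 5 sets cover everything (all 10 pairs fall short), so 3 is minimum.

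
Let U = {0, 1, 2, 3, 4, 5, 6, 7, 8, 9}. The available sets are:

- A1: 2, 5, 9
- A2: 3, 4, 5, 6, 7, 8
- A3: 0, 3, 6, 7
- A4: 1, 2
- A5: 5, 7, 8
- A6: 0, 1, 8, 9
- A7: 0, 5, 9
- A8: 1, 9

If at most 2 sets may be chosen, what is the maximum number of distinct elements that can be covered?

9

Choosing A2, A6 covers {0, 1, 3, 4, 5, 6, 7, 8, 9} — 9 elements.
No choice of 2 sets does better; here 2 is left uncovered.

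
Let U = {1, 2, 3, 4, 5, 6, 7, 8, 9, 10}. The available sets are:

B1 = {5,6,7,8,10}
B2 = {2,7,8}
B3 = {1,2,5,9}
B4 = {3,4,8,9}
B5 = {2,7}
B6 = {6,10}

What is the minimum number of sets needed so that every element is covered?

3

B1, B3, B4 together cover {1, 2, 3, 4, 5, 6, 7, 8, 9, 10} — every element.
No 2 of the 6 sets cover everything (all 15 pairs fall short), so 3 is minimum.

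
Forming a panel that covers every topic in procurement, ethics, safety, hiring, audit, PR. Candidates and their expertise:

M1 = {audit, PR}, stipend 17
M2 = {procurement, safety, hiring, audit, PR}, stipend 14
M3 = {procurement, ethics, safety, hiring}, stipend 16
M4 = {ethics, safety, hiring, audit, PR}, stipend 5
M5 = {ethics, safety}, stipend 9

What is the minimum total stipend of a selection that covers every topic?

19

M2, M4 cover every topic at stipend 14 + 5 = 19.
Any cover uses at least 2 members; among all covering selections none totals below 19.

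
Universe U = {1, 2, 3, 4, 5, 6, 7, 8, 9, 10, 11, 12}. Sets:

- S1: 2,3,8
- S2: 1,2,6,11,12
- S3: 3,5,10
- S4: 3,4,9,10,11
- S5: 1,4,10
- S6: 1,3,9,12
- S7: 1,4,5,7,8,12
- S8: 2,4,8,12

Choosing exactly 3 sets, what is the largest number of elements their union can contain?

12

Choosing S2, S4, S7 covers {1, 2, 3, 4, 5, 6, 7, 8, 9, 10, 11, 12} — 12 elements.
That is all 12 elements.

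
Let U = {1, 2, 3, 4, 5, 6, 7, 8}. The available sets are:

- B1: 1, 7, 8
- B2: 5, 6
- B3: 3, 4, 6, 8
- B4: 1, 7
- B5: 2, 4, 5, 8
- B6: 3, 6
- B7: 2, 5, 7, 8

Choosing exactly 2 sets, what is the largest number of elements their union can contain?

Choosing B3, B7 covers {2, 3, 4, 5, 6, 7, 8} — 7 elements.
No choice of 2 sets does better; here 1 is left uncovered.

7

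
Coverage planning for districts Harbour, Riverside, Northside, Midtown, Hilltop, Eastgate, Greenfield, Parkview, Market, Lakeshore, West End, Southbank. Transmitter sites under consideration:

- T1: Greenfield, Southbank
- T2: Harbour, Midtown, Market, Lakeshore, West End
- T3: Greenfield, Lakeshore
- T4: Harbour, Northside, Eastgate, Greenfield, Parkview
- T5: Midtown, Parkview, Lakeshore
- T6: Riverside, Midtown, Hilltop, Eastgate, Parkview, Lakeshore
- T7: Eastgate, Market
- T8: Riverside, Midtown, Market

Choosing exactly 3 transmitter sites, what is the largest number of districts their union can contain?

Choosing T1, T2, T6 covers {Harbour, Riverside, Midtown, Hilltop, Eastgate, Greenfield, Parkview, Market, Lakeshore, West End, Southbank} — 11 districts.
No choice of 3 transmitter sites does better; here Northside is left uncovered.

11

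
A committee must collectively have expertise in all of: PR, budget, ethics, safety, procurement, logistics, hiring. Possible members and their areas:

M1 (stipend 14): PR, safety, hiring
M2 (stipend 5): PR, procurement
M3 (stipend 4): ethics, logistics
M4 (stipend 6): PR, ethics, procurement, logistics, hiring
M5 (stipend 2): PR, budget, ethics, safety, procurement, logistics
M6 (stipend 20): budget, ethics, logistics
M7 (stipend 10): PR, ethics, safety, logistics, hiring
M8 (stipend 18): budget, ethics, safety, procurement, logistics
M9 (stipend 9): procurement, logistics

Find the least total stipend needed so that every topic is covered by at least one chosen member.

8

M4, M5 cover every topic at stipend 6 + 2 = 8.
Any cover uses at least 2 members; among all covering selections none totals below 8.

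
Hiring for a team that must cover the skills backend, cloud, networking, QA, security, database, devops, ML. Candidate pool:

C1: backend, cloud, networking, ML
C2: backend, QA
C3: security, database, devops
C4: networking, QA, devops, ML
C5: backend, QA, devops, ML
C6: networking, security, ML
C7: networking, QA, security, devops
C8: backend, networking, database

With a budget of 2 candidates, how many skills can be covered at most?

Choosing C1, C3 covers {backend, cloud, networking, security, database, devops, ML} — 7 skills.
No choice of 2 candidates does better; here QA is left uncovered.

7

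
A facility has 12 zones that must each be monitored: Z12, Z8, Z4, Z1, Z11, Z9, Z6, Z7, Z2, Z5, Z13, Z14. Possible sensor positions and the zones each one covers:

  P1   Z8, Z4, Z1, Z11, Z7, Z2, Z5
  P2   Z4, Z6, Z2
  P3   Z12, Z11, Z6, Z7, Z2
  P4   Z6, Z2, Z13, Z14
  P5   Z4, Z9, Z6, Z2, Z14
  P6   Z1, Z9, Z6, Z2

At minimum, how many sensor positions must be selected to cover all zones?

4

P1, P3, P4, P5 together cover {Z12, Z8, Z4, Z1, Z11, Z9, Z6, Z7, Z2, Z5, Z13, Z14} — every zone.
No 3 of the 6 sensor positions cover everything (all 20 triples fall short), so 4 is minimum.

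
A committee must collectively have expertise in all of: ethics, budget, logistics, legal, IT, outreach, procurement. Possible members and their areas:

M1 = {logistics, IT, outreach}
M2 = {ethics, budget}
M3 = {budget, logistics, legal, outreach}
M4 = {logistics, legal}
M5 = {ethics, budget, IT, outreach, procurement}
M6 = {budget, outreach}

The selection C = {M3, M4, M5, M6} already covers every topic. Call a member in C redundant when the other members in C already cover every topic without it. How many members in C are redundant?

3

Drop M3: the rest still cover every topic — redundant.
Drop M4: the rest still cover every topic — redundant.
Drop M5: ethics, IT, procurement uncovered — not redundant.
Drop M6: the rest still cover every topic — redundant.
3 redundant: M3, M4, M6.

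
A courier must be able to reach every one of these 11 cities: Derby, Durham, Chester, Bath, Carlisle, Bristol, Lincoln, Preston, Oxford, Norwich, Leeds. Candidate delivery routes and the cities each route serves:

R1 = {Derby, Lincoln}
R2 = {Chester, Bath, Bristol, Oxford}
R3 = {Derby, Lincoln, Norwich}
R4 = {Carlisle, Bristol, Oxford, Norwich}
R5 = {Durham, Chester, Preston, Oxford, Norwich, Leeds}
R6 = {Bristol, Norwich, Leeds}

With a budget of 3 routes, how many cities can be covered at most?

Choosing R1, R2, R5 covers {Derby, Durham, Chester, Bath, Bristol, Lincoln, Preston, Oxford, Norwich, Leeds} — 10 cities.
No choice of 3 routes does better; here Carlisle is left uncovered.

10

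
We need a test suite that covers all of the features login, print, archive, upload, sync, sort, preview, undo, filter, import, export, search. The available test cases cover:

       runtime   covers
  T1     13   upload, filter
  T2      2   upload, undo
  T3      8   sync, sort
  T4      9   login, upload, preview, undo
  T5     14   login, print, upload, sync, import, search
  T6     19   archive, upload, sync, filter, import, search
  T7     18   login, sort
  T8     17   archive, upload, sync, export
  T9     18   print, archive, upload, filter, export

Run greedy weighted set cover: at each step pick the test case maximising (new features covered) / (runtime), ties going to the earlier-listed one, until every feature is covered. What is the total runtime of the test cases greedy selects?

51

Pick 1: T2 adds 2 new (upload, undo) at runtime 2 (ratio 2/2).
Pick 2: T5 adds 5 new (login, print, sync, import, search) at runtime 14 (ratio 5/14).
Pick 3: T9 adds 3 new (archive, filter, export) at runtime 18 (ratio 3/18).
Pick 4: T3 adds 1 new (sort) at runtime 8 (ratio 1/8).
Pick 5: T4 adds 1 new (preview) at runtime 9 (ratio 1/9).
Greedy total runtime: 2 + 14 + 18 + 8 + 9 = 51. (The true optimum is 49, so greedy overshoots here.)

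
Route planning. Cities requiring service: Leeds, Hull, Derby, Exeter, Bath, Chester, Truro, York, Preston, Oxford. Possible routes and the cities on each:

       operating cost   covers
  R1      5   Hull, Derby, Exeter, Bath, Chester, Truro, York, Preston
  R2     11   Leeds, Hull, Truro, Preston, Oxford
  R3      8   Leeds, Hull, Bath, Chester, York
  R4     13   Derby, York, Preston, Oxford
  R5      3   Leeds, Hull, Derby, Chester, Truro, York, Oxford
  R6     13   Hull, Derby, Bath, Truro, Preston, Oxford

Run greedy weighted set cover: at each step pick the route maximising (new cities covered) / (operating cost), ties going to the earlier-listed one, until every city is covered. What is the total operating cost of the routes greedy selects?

8

Pick 1: R5 adds 7 new (Leeds, Hull, Derby, Chester, Truro, York, Oxford) at operating cost 3 (ratio 7/3).
Pick 2: R1 adds 3 new (Exeter, Bath, Preston) at operating cost 5 (ratio 3/5).
Greedy total operating cost: 3 + 5 = 8.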